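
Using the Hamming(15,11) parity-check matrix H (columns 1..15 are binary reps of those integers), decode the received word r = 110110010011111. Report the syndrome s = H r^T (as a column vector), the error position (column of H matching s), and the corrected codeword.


s = (0, 0, 0, 1)^T, error position = 1, corrected codeword c = 010110010011111

Compute s = H r^T mod 2 one row at a time:
  s_1 = 1 + 0 + 0 + 1 + 1 + 1 + 1 + 1 = 6 ≡ 0 (mod 2).
  s_2 = 1 + 1 + 0 + 0 + 1 + 1 + 1 + 1 = 6 ≡ 0 (mod 2).
  s_3 = 1 + 0 + 0 + 0 + 0 + 1 + 1 + 1 = 4 ≡ 0 (mod 2).
  s_4 = 1 + 0 + 1 + 0 + 0 + 1 + 1 + 1 = 5 ≡ 1 (mod 2).
s = (0, 0, 0, 1)^T — this equals column 1 of H (binary 0001), so error is at position 1.
Correct: flip bit 1 of r = 110110010011111 to get c = 010110010011111.


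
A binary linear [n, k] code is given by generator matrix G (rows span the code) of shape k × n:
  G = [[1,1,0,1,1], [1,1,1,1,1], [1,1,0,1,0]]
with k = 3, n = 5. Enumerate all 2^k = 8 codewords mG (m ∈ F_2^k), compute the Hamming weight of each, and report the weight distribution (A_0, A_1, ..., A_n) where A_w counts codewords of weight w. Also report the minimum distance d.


Weight distribution: A_0 = 1, A_1 = 2, A_2 = 1, A_3 = 1, A_4 = 2, A_5 = 1. Minimum distance d = 1.

Enumerate all 2^3 = 8 messages m ∈ F_2^3.
For each, compute codeword c = mG in F_2^5, then tally its weight.
  m = 000 → c = 00000, weight = 0.
  m = 100 → c = 11011, weight = 4.
  m = 010 → c = 11111, weight = 5.
  m = 110 → c = 00100, weight = 1.
  m = 001 → c = 11010, weight = 3.
  m = 101 → c = 00001, weight = 1.
  m = 011 → c = 00101, weight = 2.
  m = 111 → c = 11110, weight = 4.
Tally weights:
  weight 0: 1 codewords.
  weight 1: 2 codewords.
  weight 2: 1 codewords.
  weight 3: 1 codewords.
  weight 4: 2 codewords.
  weight 5: 1 codewords.
Minimum distance d = smallest w > 0 with A_w > 0 = 1.
Sanity: Σ A_w = 8 = 2^3 = 8 ✓.


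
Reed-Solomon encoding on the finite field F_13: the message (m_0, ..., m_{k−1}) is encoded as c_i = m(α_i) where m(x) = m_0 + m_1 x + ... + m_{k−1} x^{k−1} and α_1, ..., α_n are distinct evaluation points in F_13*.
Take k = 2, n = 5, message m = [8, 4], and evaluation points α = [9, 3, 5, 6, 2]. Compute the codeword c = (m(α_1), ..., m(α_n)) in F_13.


c = [5, 7, 2, 6, 3]

Message polynomial: m(x) = 8 + 4·x (mod 13).
For each evaluation point α_i, compute m(α_i) mod 13:
  α_1 = 9: Horner steps 4 → 5, so m(9) = 5.
  α_2 = 3: Horner steps 4 → 7, so m(3) = 7.
  α_3 = 5: Horner steps 4 → 2, so m(5) = 2.
  α_4 = 6: Horner steps 4 → 6, so m(6) = 6.
  α_5 = 2: Horner steps 4 → 3, so m(2) = 3.
Codeword c = [5, 7, 2, 6, 3] ∈ F_13^5.


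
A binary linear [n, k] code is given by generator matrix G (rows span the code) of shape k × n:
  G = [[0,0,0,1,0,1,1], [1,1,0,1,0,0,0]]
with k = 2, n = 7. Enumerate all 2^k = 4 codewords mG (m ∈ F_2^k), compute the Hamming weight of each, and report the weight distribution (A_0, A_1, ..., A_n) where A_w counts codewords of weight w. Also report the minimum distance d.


Weight distribution: A_0 = 1, A_3 = 2, A_4 = 1. Minimum distance d = 3.

Enumerate all 2^2 = 4 messages m ∈ F_2^2.
For each, compute codeword c = mG in F_2^7, then tally its weight.
  m = 00 → c = 0000000, weight = 0.
  m = 10 → c = 0001011, weight = 3.
  m = 01 → c = 1101000, weight = 3.
  m = 11 → c = 1100011, weight = 4.
Tally weights:
  weight 0: 1 codewords.
  weight 3: 2 codewords.
  weight 4: 1 codewords.
Minimum distance d = smallest w > 0 with A_w > 0 = 3.
Sanity: Σ A_w = 4 = 2^2 = 4 ✓.


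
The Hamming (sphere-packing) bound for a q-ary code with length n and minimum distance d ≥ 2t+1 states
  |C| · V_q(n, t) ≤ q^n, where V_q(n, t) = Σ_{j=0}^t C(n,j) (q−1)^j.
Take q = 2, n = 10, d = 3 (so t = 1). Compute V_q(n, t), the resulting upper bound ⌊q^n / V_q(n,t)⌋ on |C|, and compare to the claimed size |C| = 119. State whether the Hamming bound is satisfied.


V_q(n, t) = 11, q^n = 1024, Hamming bound = 93, |C| = 119 > bound (violated).

Step 1: Compute V_q(n, t) = Σ_{j=0}^1 C(n, j) (q−1)^j.
  j = 0: C(10,0)·(1)^0 = 1·1 = 1.
  j = 1: C(10,1)·(1)^1 = 10·1 = 10.
  V_q(n, t) = 1 + 10 = 11.
Step 2: q^n = 2^10 = 1024.
Step 3: Hamming bound ⌊q^n / V_q(n,t)⌋ = ⌊1024/11⌋ = 93.
Step 4: Compare |C| = 119 to 93: violated.
The claimed |C| lies above the Hamming bound, so no 2-ary code of length 10 with d ≥ 3 can have 119 codewords.


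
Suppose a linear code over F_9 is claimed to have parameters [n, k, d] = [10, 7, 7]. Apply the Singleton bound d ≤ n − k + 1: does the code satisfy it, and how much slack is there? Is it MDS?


Singleton RHS = n − k + 1 = 4, slack = -3, bound violated (no such code; not MDS).

Singleton bound: d ≤ n − k + 1.
Here n = 10, k = 7, so n − k + 1 = 4.
Given d = 7, check d ≤ 4: NO.
Slack = (n − k + 1) − d = -3.
The slack is negative: d = 7 exceeds n − k + 1 = 4 by 3, so the Singleton bound is violated and no linear [10, 7, 7]_9 code can exist. In particular it is not MDS (MDS requires d = n − k + 1 exactly).
Description: the claimed parameters are [10, 7, 7]_9; such a code would be impossible (violates the Singleton bound).


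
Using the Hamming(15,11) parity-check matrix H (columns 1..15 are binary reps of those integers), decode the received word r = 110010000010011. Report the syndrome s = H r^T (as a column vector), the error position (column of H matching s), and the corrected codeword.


s = (1, 1, 0, 0)^T, error position = 12, corrected codeword c = 110010000011011

Compute s = H r^T mod 2 one row at a time:
  s_1 = 0 + 0 + 0 + 1 + 0 + 0 + 1 + 1 = 3 ≡ 1 (mod 2).
  s_2 = 0 + 1 + 0 + 0 + 0 + 0 + 1 + 1 = 3 ≡ 1 (mod 2).
  s_3 = 1 + 0 + 0 + 0 + 0 + 1 + 1 + 1 = 4 ≡ 0 (mod 2).
  s_4 = 1 + 0 + 1 + 0 + 0 + 1 + 0 + 1 = 4 ≡ 0 (mod 2).
s = (1, 1, 0, 0)^T — this equals column 12 of H (binary 1100), so error is at position 12.
Correct: flip bit 12 of r = 110010000010011 to get c = 110010000011011.


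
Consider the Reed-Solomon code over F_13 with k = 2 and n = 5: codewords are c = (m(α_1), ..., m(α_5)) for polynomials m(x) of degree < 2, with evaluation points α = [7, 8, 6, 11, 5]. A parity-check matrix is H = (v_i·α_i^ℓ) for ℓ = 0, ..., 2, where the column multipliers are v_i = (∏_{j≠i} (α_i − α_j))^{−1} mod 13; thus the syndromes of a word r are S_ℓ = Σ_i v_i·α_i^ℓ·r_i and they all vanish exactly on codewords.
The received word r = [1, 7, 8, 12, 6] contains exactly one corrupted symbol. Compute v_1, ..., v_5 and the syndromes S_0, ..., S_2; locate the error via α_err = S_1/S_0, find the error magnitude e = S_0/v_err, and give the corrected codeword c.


S = (3, 2, 10), error at position 5, error magnitude e = 4, c = [1, 7, 8, 12, 2].

Step 1: column multipliers v_i = (∏_{j≠i}(α_i − α_j))^{−1} mod 13.
  i = 1 (α = 7): (7−8)(7−6)(7−11)(7−5) = (−1)·1·(−4)·2 = 8 ≡ 8, so v_1 = 8^{−1} = 5 (mod 13).
  i = 2 (α = 8): (8−7)(8−6)(8−11)(8−5) = 1·2·(−3)·3 = −18 ≡ 8, so v_2 = 8^{−1} = 5 (mod 13).
  i = 3 (α = 6): (6−7)(6−8)(6−11)(6−5) = (−1)·(−2)·(−5)·1 = −10 ≡ 3, so v_3 = 3^{−1} = 9 (mod 13).
  i = 4 (α = 11): (11−7)(11−8)(11−6)(11−5) = 4·3·5·6 = 360 ≡ 9, so v_4 = 9^{−1} = 3 (mod 13).
  i = 5 (α = 5): (5−7)(5−8)(5−6)(5−11) = (−2)·(−3)·(−1)·(−6) = 36 ≡ 10, so v_5 = 10^{−1} = 4 (mod 13).
  v = [5, 5, 9, 3, 4].
Step 2: syndromes of r = [1, 7, 8, 12, 6] (all sums mod 13).
  S_0 = Σ v_i r_i = 5·1 + 5·7 + 9·8 + 3·12 + 4·6 = 172 ≡ 3.
  S_1 = Σ v_i α_i r_i = 5·7·1 + 5·8·7 + 9·6·8 + 3·11·12 + 4·5·6 = 1263 ≡ 2.
  α_i^2 mod 13 = [10, 12, 10, 4, 12].
  S_2 = Σ v_i α_i^2 r_i = 5·10·1 + 5·12·7 + 9·10·8 + 3·4·12 + 4·12·6 = 1622 ≡ 10.
  S = (3, 2, 10) ≠ 0, so r is not a codeword (an error is present).
Step 3: locate the error. For a single error e at position i, S_ℓ = v_i·e·α_i^ℓ, so α_err = S_1/S_0.
  S_0^{−1} = 3^{−1} = 9 (mod 13), so α_err = 2·9 = 18 ≡ 5 = α_5. Error position i = 5.
  Consistency check: S_2/S_1 = 10·7 = 70 ≡ 5 = α_err ✓ (single-error assumption holds).
Step 4: error magnitude e = S_0/v_5 = S_0·∏_{j≠5}(α_5 − α_j) = 3·10 = 30 ≡ 4 (mod 13).
Step 5: correct position 5: c_5 = r_5 − e = 6 − 4 ≡ 2 (mod 13). Hence c = [1, 7, 8, 12, 2].
  Check: interpolating c through the α_i gives m(x) = 11 + 6·x (degree < 2) with m(α_i) = c_i for every i, so c is indeed a codeword.


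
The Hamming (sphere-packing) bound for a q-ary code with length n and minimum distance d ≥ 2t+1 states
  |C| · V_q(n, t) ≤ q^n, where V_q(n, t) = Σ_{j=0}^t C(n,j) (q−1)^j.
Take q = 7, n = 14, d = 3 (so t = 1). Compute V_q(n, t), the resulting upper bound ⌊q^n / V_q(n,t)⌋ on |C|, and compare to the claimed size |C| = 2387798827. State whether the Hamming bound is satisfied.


V_q(n, t) = 85, q^n = 678223072849, Hamming bound = 7979094974, |C| = 2387798827 ≤ bound (satisfied).

Step 1: Compute V_q(n, t) = Σ_{j=0}^1 C(n, j) (q−1)^j.
  j = 0: C(14,0)·(6)^0 = 1·1 = 1.
  j = 1: C(14,1)·(6)^1 = 14·6 = 84.
  V_q(n, t) = 1 + 84 = 85.
Step 2: q^n = 7^14 = 678223072849.
Step 3: Hamming bound ⌊q^n / V_q(n,t)⌋ = ⌊678223072849/85⌋ = 7979094974.
Step 4: Compare |C| = 2387798827 to 7979094974: satisfied.
The claimed |C| lies below the Hamming bound.


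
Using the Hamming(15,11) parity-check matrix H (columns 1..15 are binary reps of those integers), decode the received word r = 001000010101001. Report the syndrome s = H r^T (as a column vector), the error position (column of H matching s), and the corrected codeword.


s = (0, 0, 1, 0)^T, error position = 2, corrected codeword c = 011000010101001

Compute s = H r^T mod 2 one row at a time:
  s_1 = 1 + 0 + 1 + 0 + 1 + 0 + 0 + 1 = 4 ≡ 0 (mod 2).
  s_2 = 0 + 0 + 0 + 0 + 1 + 0 + 0 + 1 = 2 ≡ 0 (mod 2).
  s_3 = 0 + 1 + 0 + 0 + 1 + 0 + 0 + 1 = 3 ≡ 1 (mod 2).
  s_4 = 0 + 1 + 0 + 0 + 0 + 0 + 0 + 1 = 2 ≡ 0 (mod 2).
s = (0, 0, 1, 0)^T — this equals column 2 of H (binary 0010), so error is at position 2.
Correct: flip bit 2 of r = 001000010101001 to get c = 011000010101001.


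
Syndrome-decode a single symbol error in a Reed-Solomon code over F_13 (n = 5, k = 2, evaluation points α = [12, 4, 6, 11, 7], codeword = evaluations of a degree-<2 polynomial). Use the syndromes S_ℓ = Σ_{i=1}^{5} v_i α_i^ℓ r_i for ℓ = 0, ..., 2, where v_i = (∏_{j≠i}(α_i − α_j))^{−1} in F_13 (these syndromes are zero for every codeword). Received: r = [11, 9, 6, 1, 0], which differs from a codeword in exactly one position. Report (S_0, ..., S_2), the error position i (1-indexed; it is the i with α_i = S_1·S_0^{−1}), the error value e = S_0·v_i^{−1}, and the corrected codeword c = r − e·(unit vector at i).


S = (11, 1, 6), error at position 3, error magnitude e = 3, c = [11, 9, 3, 1, 0].

Step 1: column multipliers v_i = (∏_{j≠i}(α_i − α_j))^{−1} mod 13.
  i = 1 (α = 12): (12−4)(12−6)(12−11)(12−7) = 8·6·1·5 = 240 ≡ 6, so v_1 = 6^{−1} = 11 (mod 13).
  i = 2 (α = 4): (4−12)(4−6)(4−11)(4−7) = (−8)·(−2)·(−7)·(−3) = 336 ≡ 11, so v_2 = 11^{−1} = 6 (mod 13).
  i = 3 (α = 6): (6−12)(6−4)(6−11)(6−7) = (−6)·2·(−5)·(−1) = −60 ≡ 5, so v_3 = 5^{−1} = 8 (mod 13).
  i = 4 (α = 11): (11−12)(11−4)(11−6)(11−7) = (−1)·7·5·4 = −140 ≡ 3, so v_4 = 3^{−1} = 9 (mod 13).
  i = 5 (α = 7): (7−12)(7−4)(7−6)(7−11) = (−5)·3·1·(−4) = 60 ≡ 8, so v_5 = 8^{−1} = 5 (mod 13).
  v = [11, 6, 8, 9, 5].
Step 2: syndromes of r = [11, 9, 6, 1, 0] (all sums mod 13).
  S_0 = Σ v_i r_i = 11·11 + 6·9 + 8·6 + 9·1 + 5·0 = 232 ≡ 11.
  S_1 = Σ v_i α_i r_i = 11·12·11 + 6·4·9 + 8·6·6 + 9·11·1 + 5·7·0 = 2055 ≡ 1.
  α_i^2 mod 13 = [1, 3, 10, 4, 10].
  S_2 = Σ v_i α_i^2 r_i = 11·1·11 + 6·3·9 + 8·10·6 + 9·4·1 + 5·10·0 = 799 ≡ 6.
  S = (11, 1, 6) ≠ 0, so r is not a codeword (an error is present).
Step 3: locate the error. For a single error e at position i, S_ℓ = v_i·e·α_i^ℓ, so α_err = S_1/S_0.
  S_0^{−1} = 11^{−1} = 6 (mod 13), so α_err = 1·6 = 6 ≡ 6 = α_3. Error position i = 3.
  Consistency check: S_2/S_1 = 6·1 = 6 ≡ 6 = α_err ✓ (single-error assumption holds).
Step 4: error magnitude e = S_0/v_3 = S_0·∏_{j≠3}(α_3 − α_j) = 11·5 = 55 ≡ 3 (mod 13).
Step 5: correct position 3: c_3 = r_3 − e = 6 − 3 ≡ 3 (mod 13). Hence c = [11, 9, 3, 1, 0].
  Check: interpolating c through the α_i gives m(x) = 8 + 10·x (degree < 2) with m(α_i) = c_i for every i, so c is indeed a codeword.


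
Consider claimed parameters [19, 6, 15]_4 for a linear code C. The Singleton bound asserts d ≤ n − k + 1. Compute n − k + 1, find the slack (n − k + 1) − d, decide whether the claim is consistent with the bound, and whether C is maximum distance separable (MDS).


Singleton RHS = n − k + 1 = 14, slack = -1, bound violated (no such code; not MDS).

Singleton bound: d ≤ n − k + 1.
Here n = 19, k = 6, so n − k + 1 = 14.
Given d = 15, check d ≤ 14: NO.
Slack = (n − k + 1) − d = -1.
The slack is negative: d = 15 exceeds n − k + 1 = 14 by 1, so the Singleton bound is violated and no linear [19, 6, 15]_4 code can exist. In particular it is not MDS (MDS requires d = n − k + 1 exactly).
Description: the claimed parameters are [19, 6, 15]_4; such a code would be impossible (violates the Singleton bound).


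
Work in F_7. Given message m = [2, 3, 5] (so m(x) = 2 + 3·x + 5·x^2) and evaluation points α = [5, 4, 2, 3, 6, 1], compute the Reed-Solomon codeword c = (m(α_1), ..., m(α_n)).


c = [2, 3, 0, 0, 4, 3]

Message polynomial: m(x) = 2 + 3·x + 5·x^2 (mod 7).
For each evaluation point α_i, compute m(α_i) mod 7:
  α_1 = 5: Horner steps 5 → 0 → 2, so m(5) = 2.
  α_2 = 4: Horner steps 5 → 2 → 3, so m(4) = 3.
  α_3 = 2: Horner steps 5 → 6 → 0, so m(2) = 0.
  α_4 = 3: Horner steps 5 → 4 → 0, so m(3) = 0.
  α_5 = 6: Horner steps 5 → 5 → 4, so m(6) = 4.
  α_6 = 1: Horner steps 5 → 1 → 3, so m(1) = 3.
Codeword c = [2, 3, 0, 0, 4, 3] ∈ F_7^6.


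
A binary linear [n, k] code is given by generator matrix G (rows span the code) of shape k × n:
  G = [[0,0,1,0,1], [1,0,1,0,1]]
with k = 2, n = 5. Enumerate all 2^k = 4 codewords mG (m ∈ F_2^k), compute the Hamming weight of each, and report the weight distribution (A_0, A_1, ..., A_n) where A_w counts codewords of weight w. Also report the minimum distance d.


Weight distribution: A_0 = 1, A_1 = 1, A_2 = 1, A_3 = 1. Minimum distance d = 1.

Enumerate all 2^2 = 4 messages m ∈ F_2^2.
For each, compute codeword c = mG in F_2^5, then tally its weight.
  m = 00 → c = 00000, weight = 0.
  m = 10 → c = 00101, weight = 2.
  m = 01 → c = 10101, weight = 3.
  m = 11 → c = 10000, weight = 1.
Tally weights:
  weight 0: 1 codewords.
  weight 1: 1 codewords.
  weight 2: 1 codewords.
  weight 3: 1 codewords.
Minimum distance d = smallest w > 0 with A_w > 0 = 1.
Sanity: Σ A_w = 4 = 2^2 = 4 ✓.


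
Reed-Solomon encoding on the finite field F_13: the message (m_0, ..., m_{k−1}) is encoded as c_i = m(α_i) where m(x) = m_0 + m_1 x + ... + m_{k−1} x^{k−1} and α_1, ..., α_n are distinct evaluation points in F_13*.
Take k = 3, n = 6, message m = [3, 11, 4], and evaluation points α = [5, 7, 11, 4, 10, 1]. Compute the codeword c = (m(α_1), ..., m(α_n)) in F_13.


c = [2, 3, 10, 7, 6, 5]

Message polynomial: m(x) = 3 + 11·x + 4·x^2 (mod 13).
For each evaluation point α_i, compute m(α_i) mod 13:
  α_1 = 5: Horner steps 4 → 5 → 2, so m(5) = 2.
  α_2 = 7: Horner steps 4 → 0 → 3, so m(7) = 3.
  α_3 = 11: Horner steps 4 → 3 → 10, so m(11) = 10.
  α_4 = 4: Horner steps 4 → 1 → 7, so m(4) = 7.
  α_5 = 10: Horner steps 4 → 12 → 6, so m(10) = 6.
  α_6 = 1: Horner steps 4 → 2 → 5, so m(1) = 5.
Codeword c = [2, 3, 10, 7, 6, 5] ∈ F_13^6.


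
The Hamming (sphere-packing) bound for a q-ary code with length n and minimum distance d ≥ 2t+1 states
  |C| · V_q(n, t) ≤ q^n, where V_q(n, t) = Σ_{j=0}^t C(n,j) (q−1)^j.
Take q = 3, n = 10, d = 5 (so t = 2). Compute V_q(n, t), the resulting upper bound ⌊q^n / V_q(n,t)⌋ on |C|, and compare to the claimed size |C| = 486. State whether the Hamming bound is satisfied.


V_q(n, t) = 201, q^n = 59049, Hamming bound = 293, |C| = 486 > bound (violated).

Step 1: Compute V_q(n, t) = Σ_{j=0}^2 C(n, j) (q−1)^j.
  j = 0: C(10,0)·(2)^0 = 1·1 = 1.
  j = 1: C(10,1)·(2)^1 = 10·2 = 20.
  j = 2: C(10,2)·(2)^2 = 45·4 = 180.
  V_q(n, t) = 1 + 20 + 180 = 201.
Step 2: q^n = 3^10 = 59049.
Step 3: Hamming bound ⌊q^n / V_q(n,t)⌋ = ⌊59049/201⌋ = 293.
Step 4: Compare |C| = 486 to 293: violated.
The claimed |C| lies above the Hamming bound, so no 3-ary code of length 10 with d ≥ 5 can have 486 codewords.


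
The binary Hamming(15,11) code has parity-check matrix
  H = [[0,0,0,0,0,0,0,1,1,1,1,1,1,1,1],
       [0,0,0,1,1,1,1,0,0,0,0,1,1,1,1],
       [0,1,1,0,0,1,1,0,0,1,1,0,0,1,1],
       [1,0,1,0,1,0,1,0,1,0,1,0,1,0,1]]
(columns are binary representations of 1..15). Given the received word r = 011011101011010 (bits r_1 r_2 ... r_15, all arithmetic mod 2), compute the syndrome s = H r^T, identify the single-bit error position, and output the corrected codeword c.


s = (0, 1, 0, 1)^T, error position = 5, corrected codeword c = 011001101011010

Compute s = H r^T mod 2 one row at a time:
  s_1 = 0 + 1 + 0 + 1 + 1 + 0 + 1 + 0 = 4 ≡ 0 (mod 2).
  s_2 = 0 + 1 + 1 + 1 + 1 + 0 + 1 + 0 = 5 ≡ 1 (mod 2).
  s_3 = 1 + 1 + 1 + 1 + 0 + 1 + 1 + 0 = 6 ≡ 0 (mod 2).
  s_4 = 0 + 1 + 1 + 1 + 1 + 1 + 0 + 0 = 5 ≡ 1 (mod 2).
s = (0, 1, 0, 1)^T — this equals column 5 of H (binary 0101), so error is at position 5.
Correct: flip bit 5 of r = 011011101011010 to get c = 011001101011010.


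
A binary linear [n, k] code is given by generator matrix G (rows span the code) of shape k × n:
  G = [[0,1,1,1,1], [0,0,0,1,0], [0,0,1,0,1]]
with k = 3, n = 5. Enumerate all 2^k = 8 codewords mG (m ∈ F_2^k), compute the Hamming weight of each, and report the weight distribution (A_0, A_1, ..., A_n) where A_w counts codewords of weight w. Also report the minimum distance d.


Weight distribution: A_0 = 1, A_1 = 2, A_2 = 2, A_3 = 2, A_4 = 1. Minimum distance d = 1.

Enumerate all 2^3 = 8 messages m ∈ F_2^3.
For each, compute codeword c = mG in F_2^5, then tally its weight.
  m = 000 → c = 00000, weight = 0.
  m = 100 → c = 01111, weight = 4.
  m = 010 → c = 00010, weight = 1.
  m = 110 → c = 01101, weight = 3.
  m = 001 → c = 00101, weight = 2.
  m = 101 → c = 01010, weight = 2.
  m = 011 → c = 00111, weight = 3.
  m = 111 → c = 01000, weight = 1.
Tally weights:
  weight 0: 1 codewords.
  weight 1: 2 codewords.
  weight 2: 2 codewords.
  weight 3: 2 codewords.
  weight 4: 1 codewords.
Minimum distance d = smallest w > 0 with A_w > 0 = 1.
Sanity: Σ A_w = 8 = 2^3 = 8 ✓.


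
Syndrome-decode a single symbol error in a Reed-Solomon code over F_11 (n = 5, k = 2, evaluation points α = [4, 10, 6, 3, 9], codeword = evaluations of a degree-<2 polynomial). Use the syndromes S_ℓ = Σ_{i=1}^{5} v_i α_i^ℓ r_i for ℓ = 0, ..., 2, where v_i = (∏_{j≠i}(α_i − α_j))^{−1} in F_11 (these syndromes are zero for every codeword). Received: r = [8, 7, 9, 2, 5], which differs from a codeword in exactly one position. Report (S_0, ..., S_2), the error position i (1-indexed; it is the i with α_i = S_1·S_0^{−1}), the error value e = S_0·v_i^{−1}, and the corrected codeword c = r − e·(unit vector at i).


S = (6, 5, 6), error at position 2, error magnitude e = 7, c = [8, 0, 9, 2, 5].

Step 1: column multipliers v_i = (∏_{j≠i}(α_i − α_j))^{−1} mod 11.
  i = 1 (α = 4): (4−10)(4−6)(4−3)(4−9) = (−6)·(−2)·1·(−5) = −60 ≡ 6, so v_1 = 6^{−1} = 2 (mod 11).
  i = 2 (α = 10): (10−4)(10−6)(10−3)(10−9) = 6·4·7·1 = 168 ≡ 3, so v_2 = 3^{−1} = 4 (mod 11).
  i = 3 (α = 6): (6−4)(6−10)(6−3)(6−9) = 2·(−4)·3·(−3) = 72 ≡ 6, so v_3 = 6^{−1} = 2 (mod 11).
  i = 4 (α = 3): (3−4)(3−10)(3−6)(3−9) = (−1)·(−7)·(−3)·(−6) = 126 ≡ 5, so v_4 = 5^{−1} = 9 (mod 11).
  i = 5 (α = 9): (9−4)(9−10)(9−6)(9−3) = 5·(−1)·3·6 = −90 ≡ 9, so v_5 = 9^{−1} = 5 (mod 11).
  v = [2, 4, 2, 9, 5].
Step 2: syndromes of r = [8, 7, 9, 2, 5] (all sums mod 11).
  S_0 = Σ v_i r_i = 2·8 + 4·7 + 2·9 + 9·2 + 5·5 = 105 ≡ 6.
  S_1 = Σ v_i α_i r_i = 2·4·8 + 4·10·7 + 2·6·9 + 9·3·2 + 5·9·5 = 731 ≡ 5.
  α_i^2 mod 11 = [5, 1, 3, 9, 4].
  S_2 = Σ v_i α_i^2 r_i = 2·5·8 + 4·1·7 + 2·3·9 + 9·9·2 + 5·4·5 = 424 ≡ 6.
  S = (6, 5, 6) ≠ 0, so r is not a codeword (an error is present).
Step 3: locate the error. For a single error e at position i, S_ℓ = v_i·e·α_i^ℓ, so α_err = S_1/S_0.
  S_0^{−1} = 6^{−1} = 2 (mod 11), so α_err = 5·2 = 10 ≡ 10 = α_2. Error position i = 2.
  Consistency check: S_2/S_1 = 6·9 = 54 ≡ 10 = α_err ✓ (single-error assumption holds).
Step 4: error magnitude e = S_0/v_2 = S_0·∏_{j≠2}(α_2 − α_j) = 6·3 = 18 ≡ 7 (mod 11).
Step 5: correct position 2: c_2 = r_2 − e = 7 − 7 ≡ 0 (mod 11). Hence c = [8, 0, 9, 2, 5].
  Check: interpolating c through the α_i gives m(x) = 6 + 6·x (degree < 2) with m(α_i) = c_i for every i, so c is indeed a codeword.


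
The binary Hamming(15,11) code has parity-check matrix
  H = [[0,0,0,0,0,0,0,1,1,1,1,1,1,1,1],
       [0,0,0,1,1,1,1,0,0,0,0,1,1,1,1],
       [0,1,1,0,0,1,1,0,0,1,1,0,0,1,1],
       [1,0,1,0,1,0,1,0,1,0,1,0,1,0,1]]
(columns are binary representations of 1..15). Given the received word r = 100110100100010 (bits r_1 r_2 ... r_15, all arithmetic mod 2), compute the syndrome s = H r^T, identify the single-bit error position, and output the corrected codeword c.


s = (0, 0, 1, 1)^T, error position = 3, corrected codeword c = 101110100100010

Compute s = H r^T mod 2 one row at a time:
  s_1 = 0 + 0 + 1 + 0 + 0 + 0 + 1 + 0 = 2 ≡ 0 (mod 2).
  s_2 = 1 + 1 + 0 + 1 + 0 + 0 + 1 + 0 = 4 ≡ 0 (mod 2).
  s_3 = 0 + 0 + 0 + 1 + 1 + 0 + 1 + 0 = 3 ≡ 1 (mod 2).
  s_4 = 1 + 0 + 1 + 1 + 0 + 0 + 0 + 0 = 3 ≡ 1 (mod 2).
s = (0, 0, 1, 1)^T — this equals column 3 of H (binary 0011), so error is at position 3.
Correct: flip bit 3 of r = 100110100100010 to get c = 101110100100010.


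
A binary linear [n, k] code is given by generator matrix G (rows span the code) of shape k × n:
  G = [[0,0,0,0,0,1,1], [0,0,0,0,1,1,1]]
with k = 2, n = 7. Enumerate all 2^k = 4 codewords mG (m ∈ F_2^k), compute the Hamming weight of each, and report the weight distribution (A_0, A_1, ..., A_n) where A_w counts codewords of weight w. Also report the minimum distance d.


Weight distribution: A_0 = 1, A_1 = 1, A_2 = 1, A_3 = 1. Minimum distance d = 1.

Enumerate all 2^2 = 4 messages m ∈ F_2^2.
For each, compute codeword c = mG in F_2^7, then tally its weight.
  m = 00 → c = 0000000, weight = 0.
  m = 10 → c = 0000011, weight = 2.
  m = 01 → c = 0000111, weight = 3.
  m = 11 → c = 0000100, weight = 1.
Tally weights:
  weight 0: 1 codewords.
  weight 1: 1 codewords.
  weight 2: 1 codewords.
  weight 3: 1 codewords.
Minimum distance d = smallest w > 0 with A_w > 0 = 1.
Sanity: Σ A_w = 4 = 2^2 = 4 ✓.


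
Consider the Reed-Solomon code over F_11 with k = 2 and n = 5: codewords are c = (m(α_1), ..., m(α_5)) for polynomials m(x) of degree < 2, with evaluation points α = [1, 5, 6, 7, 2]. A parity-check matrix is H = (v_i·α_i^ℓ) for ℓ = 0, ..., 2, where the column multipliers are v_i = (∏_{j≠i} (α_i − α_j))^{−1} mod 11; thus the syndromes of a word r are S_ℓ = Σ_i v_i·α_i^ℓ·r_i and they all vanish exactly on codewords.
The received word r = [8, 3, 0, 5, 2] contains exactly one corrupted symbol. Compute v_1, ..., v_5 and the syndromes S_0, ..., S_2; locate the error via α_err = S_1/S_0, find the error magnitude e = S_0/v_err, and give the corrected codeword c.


S = (4, 9, 1), error at position 2, error magnitude e = 8, c = [8, 6, 0, 5, 2].

Step 1: column multipliers v_i = (∏_{j≠i}(α_i − α_j))^{−1} mod 11.
  i = 1 (α = 1): (1−5)(1−6)(1−7)(1−2) = (−4)·(−5)·(−6)·(−1) = 120 ≡ 10, so v_1 = 10^{−1} = 10 (mod 11).
  i = 2 (α = 5): (5−1)(5−6)(5−7)(5−2) = 4·(−1)·(−2)·3 = 24 ≡ 2, so v_2 = 2^{−1} = 6 (mod 11).
  i = 3 (α = 6): (6−1)(6−5)(6−7)(6−2) = 5·1·(−1)·4 = −20 ≡ 2, so v_3 = 2^{−1} = 6 (mod 11).
  i = 4 (α = 7): (7−1)(7−5)(7−6)(7−2) = 6·2·1·5 = 60 ≡ 5, so v_4 = 5^{−1} = 9 (mod 11).
  i = 5 (α = 2): (2−1)(2−5)(2−6)(2−7) = 1·(−3)·(−4)·(−5) = −60 ≡ 6, so v_5 = 6^{−1} = 2 (mod 11).
  v = [10, 6, 6, 9, 2].
Step 2: syndromes of r = [8, 3, 0, 5, 2] (all sums mod 11).
  S_0 = Σ v_i r_i = 10·8 + 6·3 + 6·0 + 9·5 + 2·2 = 147 ≡ 4.
  S_1 = Σ v_i α_i r_i = 10·1·8 + 6·5·3 + 6·6·0 + 9·7·5 + 2·2·2 = 493 ≡ 9.
  α_i^2 mod 11 = [1, 3, 3, 5, 4].
  S_2 = Σ v_i α_i^2 r_i = 10·1·8 + 6·3·3 + 6·3·0 + 9·5·5 + 2·4·2 = 375 ≡ 1.
  S = (4, 9, 1) ≠ 0, so r is not a codeword (an error is present).
Step 3: locate the error. For a single error e at position i, S_ℓ = v_i·e·α_i^ℓ, so α_err = S_1/S_0.
  S_0^{−1} = 4^{−1} = 3 (mod 11), so α_err = 9·3 = 27 ≡ 5 = α_2. Error position i = 2.
  Consistency check: S_2/S_1 = 1·5 = 5 ≡ 5 = α_err ✓ (single-error assumption holds).
Step 4: error magnitude e = S_0/v_2 = S_0·∏_{j≠2}(α_2 − α_j) = 4·2 = 8 ≡ 8 (mod 11).
Step 5: correct position 2: c_2 = r_2 − e = 3 − 8 ≡ 6 (mod 11). Hence c = [8, 6, 0, 5, 2].
  Check: interpolating c through the α_i gives m(x) = 3 + 5·x (degree < 2) with m(α_i) = c_i for every i, so c is indeed a codeword.


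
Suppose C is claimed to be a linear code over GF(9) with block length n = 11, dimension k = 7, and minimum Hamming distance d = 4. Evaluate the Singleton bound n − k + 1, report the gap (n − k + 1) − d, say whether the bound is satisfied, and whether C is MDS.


Singleton RHS = n − k + 1 = 5, slack = 1, bound satisfied, not MDS.

Singleton bound: d ≤ n − k + 1.
Here n = 11, k = 7, so n − k + 1 = 5.
Given d = 4, check d ≤ 5: YES.
Slack = (n − k + 1) − d = 1.
The code is NOT MDS (slack = 1 > 0).
Description: the claimed parameters are [11, 7, 4]_9; such a code would be non-MDS.


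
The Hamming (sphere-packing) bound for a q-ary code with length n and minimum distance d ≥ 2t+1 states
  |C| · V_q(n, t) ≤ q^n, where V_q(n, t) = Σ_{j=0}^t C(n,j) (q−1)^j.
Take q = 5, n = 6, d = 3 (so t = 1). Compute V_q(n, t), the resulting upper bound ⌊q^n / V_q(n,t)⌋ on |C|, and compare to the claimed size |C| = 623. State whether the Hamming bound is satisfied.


V_q(n, t) = 25, q^n = 15625, Hamming bound = 625, |C| = 623 ≤ bound (satisfied).

Step 1: Compute V_q(n, t) = Σ_{j=0}^1 C(n, j) (q−1)^j.
  j = 0: C(6,0)·(4)^0 = 1·1 = 1.
  j = 1: C(6,1)·(4)^1 = 6·4 = 24.
  V_q(n, t) = 1 + 24 = 25.
Step 2: q^n = 5^6 = 15625.
Step 3: Hamming bound ⌊q^n / V_q(n,t)⌋ = ⌊15625/25⌋ = 625.
Step 4: Compare |C| = 623 to 625: satisfied.
The claimed |C| lies below the Hamming bound.


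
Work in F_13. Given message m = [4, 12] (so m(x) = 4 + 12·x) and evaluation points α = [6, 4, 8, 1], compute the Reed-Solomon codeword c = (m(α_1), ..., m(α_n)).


c = [11, 0, 9, 3]

Message polynomial: m(x) = 4 + 12·x (mod 13).
For each evaluation point α_i, compute m(α_i) mod 13:
  α_1 = 6: Horner steps 12 → 11, so m(6) = 11.
  α_2 = 4: Horner steps 12 → 0, so m(4) = 0.
  α_3 = 8: Horner steps 12 → 9, so m(8) = 9.
  α_4 = 1: Horner steps 12 → 3, so m(1) = 3.
Codeword c = [11, 0, 9, 3] ∈ F_13^4.


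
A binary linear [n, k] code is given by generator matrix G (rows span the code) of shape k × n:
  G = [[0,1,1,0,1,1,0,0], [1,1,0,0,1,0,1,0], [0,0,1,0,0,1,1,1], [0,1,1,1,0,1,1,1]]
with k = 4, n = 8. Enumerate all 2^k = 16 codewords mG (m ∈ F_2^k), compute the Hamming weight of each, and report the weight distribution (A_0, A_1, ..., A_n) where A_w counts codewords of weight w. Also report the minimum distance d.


Weight distribution: A_0 = 1, A_2 = 2, A_4 = 9, A_6 = 4. Minimum distance d = 2.

Enumerate all 2^4 = 16 messages m ∈ F_2^4.
For each, compute codeword c = mG in F_2^8, then tally its weight.
  m = 0000 → c = 00000000, weight = 0.
  m = 1000 → c = 01101100, weight = 4.
  m = 0100 → c = 11001010, weight = 4.
  m = 1100 → c = 10100110, weight = 4.
  m = 0010 → c = 00100111, weight = 4.
  m = 1010 → c = 01001011, weight = 4.
  m = 0110 → c = 11101101, weight = 6.
  m = 1110 → c = 10000001, weight = 2.
  m = 0001 → c = 01110111, weight = 6.
  m = 1001 → c = 00011011, weight = 4.
  m = 0101 → c = 10111101, weight = 6.
  m = 1101 → c = 11010001, weight = 4.
  m = 0011 → c = 01010000, weight = 2.
  m = 1011 → c = 00111100, weight = 4.
  m = 0111 → c = 10011010, weight = 4.
  m = 1111 → c = 11110110, weight = 6.
Tally weights:
  weight 0: 1 codewords.
  weight 2: 2 codewords.
  weight 4: 9 codewords.
  weight 6: 4 codewords.
Minimum distance d = smallest w > 0 with A_w > 0 = 2.
Sanity: Σ A_w = 16 = 2^4 = 16 ✓.


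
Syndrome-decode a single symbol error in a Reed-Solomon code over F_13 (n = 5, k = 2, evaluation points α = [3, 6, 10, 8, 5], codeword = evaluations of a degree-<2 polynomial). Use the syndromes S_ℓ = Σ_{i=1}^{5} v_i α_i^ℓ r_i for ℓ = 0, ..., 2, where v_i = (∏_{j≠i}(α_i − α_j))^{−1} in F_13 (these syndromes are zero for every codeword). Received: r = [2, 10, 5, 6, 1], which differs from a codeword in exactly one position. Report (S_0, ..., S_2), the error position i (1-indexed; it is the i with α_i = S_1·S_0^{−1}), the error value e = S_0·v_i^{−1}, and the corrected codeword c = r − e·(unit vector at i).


S = (5, 4, 11), error at position 2, error magnitude e = 3, c = [2, 7, 5, 6, 1].

Step 1: column multipliers v_i = (∏_{j≠i}(α_i − α_j))^{−1} mod 13.
  i = 1 (α = 3): (3−6)(3−10)(3−8)(3−5) = (−3)·(−7)·(−5)·(−2) = 210 ≡ 2, so v_1 = 2^{−1} = 7 (mod 13).
  i = 2 (α = 6): (6−3)(6−10)(6−8)(6−5) = 3·(−4)·(−2)·1 = 24 ≡ 11, so v_2 = 11^{−1} = 6 (mod 13).
  i = 3 (α = 10): (10−3)(10−6)(10−8)(10−5) = 7·4·2·5 = 280 ≡ 7, so v_3 = 7^{−1} = 2 (mod 13).
  i = 4 (α = 8): (8−3)(8−6)(8−10)(8−5) = 5·2·(−2)·3 = −60 ≡ 5, so v_4 = 5^{−1} = 8 (mod 13).
  i = 5 (α = 5): (5−3)(5−6)(5−10)(5−8) = 2·(−1)·(−5)·(−3) = −30 ≡ 9, so v_5 = 9^{−1} = 3 (mod 13).
  v = [7, 6, 2, 8, 3].
Step 2: syndromes of r = [2, 10, 5, 6, 1] (all sums mod 13).
  S_0 = Σ v_i r_i = 7·2 + 6·10 + 2·5 + 8·6 + 3·1 = 135 ≡ 5.
  S_1 = Σ v_i α_i r_i = 7·3·2 + 6·6·10 + 2·10·5 + 8·8·6 + 3·5·1 = 901 ≡ 4.
  α_i^2 mod 13 = [9, 10, 9, 12, 12].
  S_2 = Σ v_i α_i^2 r_i = 7·9·2 + 6·10·10 + 2·9·5 + 8·12·6 + 3·12·1 = 1428 ≡ 11.
  S = (5, 4, 11) ≠ 0, so r is not a codeword (an error is present).
Step 3: locate the error. For a single error e at position i, S_ℓ = v_i·e·α_i^ℓ, so α_err = S_1/S_0.
  S_0^{−1} = 5^{−1} = 8 (mod 13), so α_err = 4·8 = 32 ≡ 6 = α_2. Error position i = 2.
  Consistency check: S_2/S_1 = 11·10 = 110 ≡ 6 = α_err ✓ (single-error assumption holds).
Step 4: error magnitude e = S_0/v_2 = S_0·∏_{j≠2}(α_2 − α_j) = 5·11 = 55 ≡ 3 (mod 13).
Step 5: correct position 2: c_2 = r_2 − e = 10 − 3 ≡ 7 (mod 13). Hence c = [2, 7, 5, 6, 1].
  Check: interpolating c through the α_i gives m(x) = 10 + 6·x (degree < 2) with m(α_i) = c_i for every i, so c is indeed a codeword.


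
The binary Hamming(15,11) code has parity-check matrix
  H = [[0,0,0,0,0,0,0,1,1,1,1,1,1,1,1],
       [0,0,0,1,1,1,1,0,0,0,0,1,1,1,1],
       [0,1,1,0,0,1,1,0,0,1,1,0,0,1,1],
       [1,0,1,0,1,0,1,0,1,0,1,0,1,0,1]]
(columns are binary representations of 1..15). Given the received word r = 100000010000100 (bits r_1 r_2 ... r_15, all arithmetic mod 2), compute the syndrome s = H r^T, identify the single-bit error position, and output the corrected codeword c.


s = (0, 1, 0, 0)^T, error position = 4, corrected codeword c = 100100010000100

Compute s = H r^T mod 2 one row at a time:
  s_1 = 1 + 0 + 0 + 0 + 0 + 1 + 0 + 0 = 2 ≡ 0 (mod 2).
  s_2 = 0 + 0 + 0 + 0 + 0 + 1 + 0 + 0 = 1 ≡ 1 (mod 2).
  s_3 = 0 + 0 + 0 + 0 + 0 + 0 + 0 + 0 = 0 ≡ 0 (mod 2).
  s_4 = 1 + 0 + 0 + 0 + 0 + 0 + 1 + 0 = 2 ≡ 0 (mod 2).
s = (0, 1, 0, 0)^T — this equals column 4 of H (binary 0100), so error is at position 4.
Correct: flip bit 4 of r = 100000010000100 to get c = 100100010000100.


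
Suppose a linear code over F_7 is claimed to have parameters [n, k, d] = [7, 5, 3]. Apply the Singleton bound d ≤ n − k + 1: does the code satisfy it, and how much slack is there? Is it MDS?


Singleton RHS = n − k + 1 = 3, slack = 0, bound satisfied, MDS.

Singleton bound: d ≤ n − k + 1.
Here n = 7, k = 5, so n − k + 1 = 3.
Given d = 3, check d ≤ 3: YES.
Slack = (n − k + 1) − d = 0.
The code is MDS (slack = 0).
Description: the claimed parameters are [7, 5, 3]_7; such a code would be MDS (meets Singleton bound).


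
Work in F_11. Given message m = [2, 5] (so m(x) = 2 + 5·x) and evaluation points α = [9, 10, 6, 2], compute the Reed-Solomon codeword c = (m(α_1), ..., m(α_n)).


c = [3, 8, 10, 1]

Message polynomial: m(x) = 2 + 5·x (mod 11).
For each evaluation point α_i, compute m(α_i) mod 11:
  α_1 = 9: Horner steps 5 → 3, so m(9) = 3.
  α_2 = 10: Horner steps 5 → 8, so m(10) = 8.
  α_3 = 6: Horner steps 5 → 10, so m(6) = 10.
  α_4 = 2: Horner steps 5 → 1, so m(2) = 1.
Codeword c = [3, 8, 10, 1] ∈ F_11^4.


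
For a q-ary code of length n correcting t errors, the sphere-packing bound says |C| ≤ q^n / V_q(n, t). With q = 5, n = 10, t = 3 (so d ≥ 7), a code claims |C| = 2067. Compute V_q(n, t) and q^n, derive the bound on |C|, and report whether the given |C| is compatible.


V_q(n, t) = 8441, q^n = 9765625, Hamming bound = 1156, |C| = 2067 > bound (violated).

Step 1: Compute V_q(n, t) = Σ_{j=0}^3 C(n, j) (q−1)^j.
  j = 0: C(10,0)·(4)^0 = 1·1 = 1.
  j = 1: C(10,1)·(4)^1 = 10·4 = 40.
  j = 2: C(10,2)·(4)^2 = 45·16 = 720.
  j = 3: C(10,3)·(4)^3 = 120·64 = 7680.
  V_q(n, t) = 1 + 40 + 720 + 7680 = 8441.
Step 2: q^n = 5^10 = 9765625.
Step 3: Hamming bound ⌊q^n / V_q(n,t)⌋ = ⌊9765625/8441⌋ = 1156.
Step 4: Compare |C| = 2067 to 1156: violated.
The claimed |C| lies above the Hamming bound, so no 5-ary code of length 10 with d ≥ 7 can have 2067 codewords.


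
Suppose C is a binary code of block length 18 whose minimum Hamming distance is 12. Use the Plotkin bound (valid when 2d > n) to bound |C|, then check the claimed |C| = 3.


Plotkin bound M ≤ 4; given |C| = 3 ≤ bound (satisfied).

Check applicability: 2d = 24, n = 18.
2d − n = 6 > 0, so Plotkin applies.
Compute d/(2d−n) = 12/6 ≈ 2.0000.
⌊d/(2d−n)⌋ = 2.
Plotkin bound: M ≤ 2·2 = 4.
Given |C| = 3, check: satisfied.
This |C| is below the Plotkin bound.


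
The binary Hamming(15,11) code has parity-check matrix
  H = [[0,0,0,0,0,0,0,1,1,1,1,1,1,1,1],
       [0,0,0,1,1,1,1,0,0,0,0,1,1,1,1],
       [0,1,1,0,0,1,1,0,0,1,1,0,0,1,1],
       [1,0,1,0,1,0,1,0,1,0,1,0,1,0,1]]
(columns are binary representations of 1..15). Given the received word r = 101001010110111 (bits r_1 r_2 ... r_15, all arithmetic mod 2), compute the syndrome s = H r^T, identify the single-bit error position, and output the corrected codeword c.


s = (0, 0, 0, 1)^T, error position = 1, corrected codeword c = 001001010110111

Compute s = H r^T mod 2 one row at a time:
  s_1 = 1 + 0 + 1 + 1 + 0 + 1 + 1 + 1 = 6 ≡ 0 (mod 2).
  s_2 = 0 + 0 + 1 + 0 + 0 + 1 + 1 + 1 = 4 ≡ 0 (mod 2).
  s_3 = 0 + 1 + 1 + 0 + 1 + 1 + 1 + 1 = 6 ≡ 0 (mod 2).
  s_4 = 1 + 1 + 0 + 0 + 0 + 1 + 1 + 1 = 5 ≡ 1 (mod 2).
s = (0, 0, 0, 1)^T — this equals column 1 of H (binary 0001), so error is at position 1.
Correct: flip bit 1 of r = 101001010110111 to get c = 001001010110111.


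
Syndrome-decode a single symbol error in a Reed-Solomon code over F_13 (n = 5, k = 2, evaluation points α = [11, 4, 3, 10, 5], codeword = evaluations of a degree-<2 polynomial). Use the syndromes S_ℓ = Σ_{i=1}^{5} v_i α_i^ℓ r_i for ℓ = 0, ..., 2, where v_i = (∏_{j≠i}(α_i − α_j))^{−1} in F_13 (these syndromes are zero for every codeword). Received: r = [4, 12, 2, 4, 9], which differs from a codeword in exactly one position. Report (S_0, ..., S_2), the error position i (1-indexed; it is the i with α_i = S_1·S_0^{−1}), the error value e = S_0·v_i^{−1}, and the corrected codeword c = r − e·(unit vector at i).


S = (8, 2, 7), error at position 4, error magnitude e = 10, c = [4, 12, 2, 7, 9].

Step 1: column multipliers v_i = (∏_{j≠i}(α_i − α_j))^{−1} mod 13.
  i = 1 (α = 11): (11−4)(11−3)(11−10)(11−5) = 7·8·1·6 = 336 ≡ 11, so v_1 = 11^{−1} = 6 (mod 13).
  i = 2 (α = 4): (4−11)(4−3)(4−10)(4−5) = (−7)·1·(−6)·(−1) = −42 ≡ 10, so v_2 = 10^{−1} = 4 (mod 13).
  i = 3 (α = 3): (3−11)(3−4)(3−10)(3−5) = (−8)·(−1)·(−7)·(−2) = 112 ≡ 8, so v_3 = 8^{−1} = 5 (mod 13).
  i = 4 (α = 10): (10−11)(10−4)(10−3)(10−5) = (−1)·6·7·5 = −210 ≡ 11, so v_4 = 11^{−1} = 6 (mod 13).
  i = 5 (α = 5): (5−11)(5−4)(5−3)(5−10) = (−6)·1·2·(−5) = 60 ≡ 8, so v_5 = 8^{−1} = 5 (mod 13).
  v = [6, 4, 5, 6, 5].
Step 2: syndromes of r = [4, 12, 2, 4, 9] (all sums mod 13).
  S_0 = Σ v_i r_i = 6·4 + 4·12 + 5·2 + 6·4 + 5·9 = 151 ≡ 8.
  S_1 = Σ v_i α_i r_i = 6·11·4 + 4·4·12 + 5·3·2 + 6·10·4 + 5·5·9 = 951 ≡ 2.
  α_i^2 mod 13 = [4, 3, 9, 9, 12].
  S_2 = Σ v_i α_i^2 r_i = 6·4·4 + 4·3·12 + 5·9·2 + 6·9·4 + 5·12·9 = 1086 ≡ 7.
  S = (8, 2, 7) ≠ 0, so r is not a codeword (an error is present).
Step 3: locate the error. For a single error e at position i, S_ℓ = v_i·e·α_i^ℓ, so α_err = S_1/S_0.
  S_0^{−1} = 8^{−1} = 5 (mod 13), so α_err = 2·5 = 10 ≡ 10 = α_4. Error position i = 4.
  Consistency check: S_2/S_1 = 7·7 = 49 ≡ 10 = α_err ✓ (single-error assumption holds).
Step 4: error magnitude e = S_0/v_4 = S_0·∏_{j≠4}(α_4 − α_j) = 8·11 = 88 ≡ 10 (mod 13).
Step 5: correct position 4: c_4 = r_4 − e = 4 − 10 ≡ 7 (mod 13). Hence c = [4, 12, 2, 7, 9].
  Check: interpolating c through the α_i gives m(x) = 11 + 10·x (degree < 2) with m(α_i) = c_i for every i, so c is indeed a codeword.


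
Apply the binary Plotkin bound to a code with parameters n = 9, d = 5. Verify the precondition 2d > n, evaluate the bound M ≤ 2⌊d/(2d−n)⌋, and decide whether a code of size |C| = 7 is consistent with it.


Plotkin bound M ≤ 10; given |C| = 7 ≤ bound (satisfied).

Check applicability: 2d = 10, n = 9.
2d − n = 1 > 0, so Plotkin applies.
Compute d/(2d−n) = 5/1 ≈ 5.0000.
⌊d/(2d−n)⌋ = 5.
Plotkin bound: M ≤ 2·5 = 10.
Given |C| = 7, check: satisfied.
This |C| is below the Plotkin bound.


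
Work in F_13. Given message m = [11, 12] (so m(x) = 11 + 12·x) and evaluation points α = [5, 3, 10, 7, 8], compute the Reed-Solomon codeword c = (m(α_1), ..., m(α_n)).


c = [6, 8, 1, 4, 3]

Message polynomial: m(x) = 11 + 12·x (mod 13).
For each evaluation point α_i, compute m(α_i) mod 13:
  α_1 = 5: Horner steps 12 → 6, so m(5) = 6.
  α_2 = 3: Horner steps 12 → 8, so m(3) = 8.
  α_3 = 10: Horner steps 12 → 1, so m(10) = 1.
  α_4 = 7: Horner steps 12 → 4, so m(7) = 4.
  α_5 = 8: Horner steps 12 → 3, so m(8) = 3.
Codeword c = [6, 8, 1, 4, 3] ∈ F_13^5.


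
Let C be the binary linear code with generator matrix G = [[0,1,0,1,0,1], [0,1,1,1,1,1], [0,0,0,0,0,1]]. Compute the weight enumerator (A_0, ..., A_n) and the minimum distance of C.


Weight distribution: A_0 = 1, A_1 = 1, A_2 = 2, A_3 = 2, A_4 = 1, A_5 = 1. Minimum distance d = 1.

Enumerate all 2^3 = 8 messages m ∈ F_2^3.
For each, compute codeword c = mG in F_2^6, then tally its weight.
  m = 000 → c = 000000, weight = 0.
  m = 100 → c = 010101, weight = 3.
  m = 010 → c = 011111, weight = 5.
  m = 110 → c = 001010, weight = 2.
  m = 001 → c = 000001, weight = 1.
  m = 101 → c = 010100, weight = 2.
  m = 011 → c = 011110, weight = 4.
  m = 111 → c = 001011, weight = 3.
Tally weights:
  weight 0: 1 codewords.
  weight 1: 1 codewords.
  weight 2: 2 codewords.
  weight 3: 2 codewords.
  weight 4: 1 codewords.
  weight 5: 1 codewords.
Minimum distance d = smallest w > 0 with A_w > 0 = 1.
Sanity: Σ A_w = 8 = 2^3 = 8 ✓.
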